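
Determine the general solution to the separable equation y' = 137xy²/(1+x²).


Separate: dy/y² = 137x/(1+x²) dx.
Integrate LHS: ∫ dy/y² = -1/y.
Integrate RHS via u = 1+x²: (137/2)ln(1+x²) + C.
Result: -1/y = (137/2)ln(1+x²) + C.


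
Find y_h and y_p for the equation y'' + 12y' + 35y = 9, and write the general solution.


Characteristic roots of r² + 12r + 35 = 0 are -7, -5.
y_h = C₁e^(-7x) + C₂e^(-5x).
Constant forcing; try y_p = A. Then 35A = 9 ⇒ A = 9/35.
General solution: y = C₁e^(-7x) + C₂e^(-5x) + 9/35.


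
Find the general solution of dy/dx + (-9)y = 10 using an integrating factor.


P(x) = -9 ⇒ μ = e^(-9x).
(μ y)' = 10e^(-9x) ⇒ μ y = -(10/9)e^(-9x) + C.
Divide by μ: y = -10/9 + Ce^(9x).


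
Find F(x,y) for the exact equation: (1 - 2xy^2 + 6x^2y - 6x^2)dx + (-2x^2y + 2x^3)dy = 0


Check exactness: ∂M/∂y = -4xy + 6x^2 and ∂N/∂x = -4xy + 6x^2; equal, so the equation is exact.
Integrate M with respect to x (treating y as constant): ∫M dx = x - x^2y^2 + 2x^3y - 2x^3 + h(y).
Differentiate w.r.t. y and set equal to N: all terms match, so h'(y) = 0 and h is a constant absorbed into C.
General solution: x - x^2y^2 + 2x^3y - 2x^3 = C.


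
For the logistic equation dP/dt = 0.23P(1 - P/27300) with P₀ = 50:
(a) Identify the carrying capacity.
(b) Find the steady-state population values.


Logistic ODE dP/dt = 0.23P(1 - P/27300) has equilibria where dP/dt = 0, i.e. P = 0 or P = 27300.
The coefficient (1 - P/K) = 0 when P = K, identifying K = 27300 as the carrying capacity.
(a) K = 27300; (b) equilibria P = 0 and P = 27300.


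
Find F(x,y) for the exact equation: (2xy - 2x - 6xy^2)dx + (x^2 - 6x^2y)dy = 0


Check exactness: ∂M/∂y = 2x - 12xy and ∂N/∂x = 2x - 12xy; equal, so the equation is exact.
Integrate M with respect to x (treating y as constant): ∫M dx = x^2y - x^2 - 3x^2y^2 + h(y).
Differentiate w.r.t. y and set equal to N: all terms match, so h'(y) = 0 and h is a constant absorbed into C.
General solution: x^2y - x^2 - 3x^2y^2 = C.


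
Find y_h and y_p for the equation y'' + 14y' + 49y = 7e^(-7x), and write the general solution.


Characteristic polynomial (r + 7)² = 0; repeated root r = -7.
y_h = (C₁ + C₂x)e^(-7x). Forcing matches the repeated root (resonance), so try y_p = Ax² e^(-7x).
Substitute and solve for A: 2A = 7, so A = 7/2.
General solution: y = (C₁ + C₂x + (7/2)x²)e^(-7x).


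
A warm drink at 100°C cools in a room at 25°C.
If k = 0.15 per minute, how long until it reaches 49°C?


From T(t) = T_a + (T₀ - T_a)e^(-kt), set T(t) = 49:
(49 - 25) / (100 - 25) = e^(-0.15t), so t = -ln(0.320)/0.15 ≈ 7.6 minutes.


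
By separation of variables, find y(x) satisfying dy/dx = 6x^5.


Integrate both sides with respect to x: y = ∫ 6x^5 dx = x^6 + C.


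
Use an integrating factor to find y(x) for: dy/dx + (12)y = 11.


P(x) = 12, Q(x) = 11; integrating factor μ = e^(12x).
(μ y)' = 11e^(12x) ⇒ μ y = (11/12)e^(12x) + C.
Divide by μ: y = 11/12 + Ce^(-12x).


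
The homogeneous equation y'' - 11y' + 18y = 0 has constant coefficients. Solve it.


Characteristic equation: r² - 11r + 18 = 0.
Factor: (r - 2)(r - 9) = 0 ⇒ r = 2, 9 (distinct real).
General solution: y = C₁e^(2x) + C₂e^(9x).


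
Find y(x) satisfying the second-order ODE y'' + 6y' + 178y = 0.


Characteristic equation: r² + 6r + 178 = 0.
Discriminant is negative; roots r = -3 ± 13i (complex conjugate pair).
General solution uses e^(α x)(C₁ cos(β x) + C₂ sin(β x)): y = e^(-3x)(C₁cos(13x) + C₂sin(13x)).


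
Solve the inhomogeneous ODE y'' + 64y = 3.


Homogeneous part: r² + 64 = 0 ⇒ r = ±8i, so y_h = C₁cos(8x) + C₂sin(8x).
Try constant y_p = A; plug in: 64A = 3 ⇒ A = 3/64.
General solution: y = C₁cos(8x) + C₂sin(8x) + 3/64.


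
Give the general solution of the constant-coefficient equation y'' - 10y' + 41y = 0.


Characteristic equation: r² - 10r + 41 = 0.
Discriminant is negative; roots r = 5 ± 4i (complex conjugate pair).
General solution uses e^(α x)(C₁ cos(β x) + C₂ sin(β x)): y = e^(5x)(C₁cos(4x) + C₂sin(4x)).


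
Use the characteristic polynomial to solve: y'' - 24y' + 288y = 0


Characteristic equation: r² - 24r + 288 = 0.
Discriminant is negative; roots r = 12 ± 12i (complex conjugate pair).
General solution uses e^(α x)(C₁ cos(β x) + C₂ sin(β x)): y = e^(12x)(C₁cos(12x) + C₂sin(12x)).


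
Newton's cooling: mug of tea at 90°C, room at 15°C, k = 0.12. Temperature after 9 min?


Newton's law: dT/dt = -k(T - T_a) has solution T(t) = T_a + (T₀ - T_a)e^(-kt).
Plug in T_a = 15, T₀ = 90, k = 0.12, t = 9: T(9) = 15 + (75)e^(-1.08) ≈ 40.5°C.


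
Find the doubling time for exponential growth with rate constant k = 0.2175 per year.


Exponential growth: P(t) = P₀ e^(0.2175t). Set P(t)/P₀ = 2: e^(0.2175t) = 2.
Solve: t = ln(2)/0.2175 ≈ 3.19 years.


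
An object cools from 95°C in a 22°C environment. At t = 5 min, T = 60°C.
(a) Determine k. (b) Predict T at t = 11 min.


Newton's law: T(t) = T_a + (T₀ - T_a)e^(-kt).
(a) Use T(5) = 60: (60 - 22)/(95 - 22) = e^(-k·5), so k = -ln(0.521)/5 ≈ 0.1306.
(b) Apply k to t = 11: T(11) = 22 + (73)e^(-1.436) ≈ 39.4°C.


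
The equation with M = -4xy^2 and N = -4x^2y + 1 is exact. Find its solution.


Check exactness: ∂M/∂y = -8xy and ∂N/∂x = -8xy; equal, so the equation is exact.
Integrate M with respect to x (treating y as constant): ∫M dx = -2x^2y^2 + h(y).
Differentiate w.r.t. y and set equal to N: the x-dependent terms already match, leaving h'(y) = 1. Integrate: h(y) = y.
So F(x,y) = -2x^2y^2 + y.
General solution: -2x^2y^2 + y = C.


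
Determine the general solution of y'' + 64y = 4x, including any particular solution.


Homogeneous: r² + 64 = 0 ⇒ r = ±8i, y_h = C₁cos(8x) + C₂sin(8x).
Polynomial forcing; try y_p = Ax + B. Then y_p'' + 64 y_p = 64(Ax + B) = 4x, so B = 0 and A = 1/16.
General solution: y = C₁cos(8x) + C₂sin(8x) + (1/16)x.


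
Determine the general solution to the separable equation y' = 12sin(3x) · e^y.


Separate: e^(-y) dy = 12sin(3x) dx.
Integrate: -e^(-y) = -4cos(3x) + C₀.
Rearrange: e^(-y) = 4cos(3x) + C.


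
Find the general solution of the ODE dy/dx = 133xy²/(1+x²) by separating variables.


Separate: dy/y² = 133x/(1+x²) dx.
Integrate LHS: ∫ dy/y² = -1/y.
Integrate RHS via u = 1+x²: (133/2)ln(1+x²) + C.
Result: -1/y = (133/2)ln(1+x²) + C.


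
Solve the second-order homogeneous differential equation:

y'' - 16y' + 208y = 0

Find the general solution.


Characteristic equation: r² - 16r + 208 = 0.
Discriminant is negative; roots r = 8 ± 12i (complex conjugate pair).
General solution uses e^(α x)(C₁ cos(β x) + C₂ sin(β x)): y = e^(8x)(C₁cos(12x) + C₂sin(12x)).


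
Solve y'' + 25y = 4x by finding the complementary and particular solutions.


Homogeneous: r² + 25 = 0 ⇒ r = ±5i, y_h = C₁cos(5x) + C₂sin(5x).
Polynomial forcing; try y_p = Ax + B. Then y_p'' + 25 y_p = 25(Ax + B) = 4x, so B = 0 and A = 4/25.
General solution: y = C₁cos(5x) + C₂sin(5x) + (4/25)x.


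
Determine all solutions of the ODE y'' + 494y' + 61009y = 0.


Characteristic equation: r² + 494r + 61009 = 0, i.e. (r + 247)² = 0.
Repeated root r = -247; include an x factor for the second linearly independent solution.
General solution: y = (C₁ + C₂x)e^(-247x).


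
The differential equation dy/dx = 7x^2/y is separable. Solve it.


Separate variables: y dy = 7x^2 dx.
Integrate both sides: y²/2 = (7/3)x^3 + C₀.
Multiply by 2: y² = (14/3)x^3 + C.


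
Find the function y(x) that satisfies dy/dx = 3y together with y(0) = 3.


General solution of y' = 3y is y = Ce^(3x).
Apply y(0) = 3: C = 3.
Particular solution: y = 3e^(3x).


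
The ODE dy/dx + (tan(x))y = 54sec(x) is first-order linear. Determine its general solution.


P(x) = tan(x) ⇒ μ = e^(∫tan(x)dx) = sec(x).
(sec(x) y)' = 54sec²(x) ⇒ sec(x) y = 54tan(x) + C.
Multiply by cos(x): y = 54sin(x) + C·cos(x).


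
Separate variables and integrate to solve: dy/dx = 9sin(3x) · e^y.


Separate: e^(-y) dy = 9sin(3x) dx.
Integrate: -e^(-y) = -3cos(3x) + C₀.
Rearrange: e^(-y) = 3cos(3x) + C.


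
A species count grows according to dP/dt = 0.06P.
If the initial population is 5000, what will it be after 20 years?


The ODE dP/dt = 0.06P has solution P(t) = P(0)e^(0.06t).
Substitute P(0) = 5000 and t = 20: P(20) = 5000 e^(1.20) ≈ 16601.


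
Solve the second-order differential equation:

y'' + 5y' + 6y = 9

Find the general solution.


Characteristic roots of r² + 5r + 6 = 0 are -3, -2.
y_h = C₁e^(-3x) + C₂e^(-2x).
Constant forcing; try y_p = A. Then 6A = 9 ⇒ A = 3/2.
General solution: y = C₁e^(-3x) + C₂e^(-2x) + 3/2.


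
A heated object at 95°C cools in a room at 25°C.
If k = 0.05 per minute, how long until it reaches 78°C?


From T(t) = T_a + (T₀ - T_a)e^(-kt), set T(t) = 78:
(78 - 25) / (95 - 25) = e^(-0.05t), so t = -ln(0.757)/0.05 ≈ 5.6 minutes.


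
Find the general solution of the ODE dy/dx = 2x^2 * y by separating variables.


Separate variables: dy/y = 2x^2 dx.
Integrate: ln|y| = (2/3)x^3 + C₀.
Exponentiate: y = Ce^((2/3)x^3).


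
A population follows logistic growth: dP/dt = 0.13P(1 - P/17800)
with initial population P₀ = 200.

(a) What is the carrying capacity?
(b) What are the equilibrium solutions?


Logistic ODE dP/dt = 0.13P(1 - P/17800) has equilibria where dP/dt = 0, i.e. P = 0 or P = 17800.
The coefficient (1 - P/K) = 0 when P = K, identifying K = 17800 as the carrying capacity.
(a) K = 17800; (b) equilibria P = 0 and P = 17800.


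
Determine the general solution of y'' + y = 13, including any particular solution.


Homogeneous part: r² + 1 = 0 ⇒ r = ±1i, so y_h = C₁cos(x) + C₂sin(x).
Try constant y_p = A; plug in: 1A = 13 ⇒ A = 13.
General solution: y = C₁cos(x) + C₂sin(x) + 13.


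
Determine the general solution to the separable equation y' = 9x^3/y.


Separate variables: y dy = 9x^3 dx.
Integrate both sides: y²/2 = (9/4)x^4 + C₀.
Multiply by 2: y² = (9/2)x^4 + C.


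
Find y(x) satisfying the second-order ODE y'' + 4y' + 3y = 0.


Characteristic equation: r² + 4r + 3 = 0.
Factor: (r + 3)(r + 1) = 0 ⇒ r = -3, -1 (distinct real).
General solution: y = C₁e^(-3x) + C₂e^(-x).


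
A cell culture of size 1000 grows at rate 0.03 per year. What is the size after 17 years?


The ODE dP/dt = 0.03P has solution P(t) = P(0)e^(0.03t).
Substitute P(0) = 1000 and t = 17: P(17) = 1000 e^(0.51) ≈ 1665.


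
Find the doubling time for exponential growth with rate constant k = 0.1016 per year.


Exponential growth: P(t) = P₀ e^(0.1016t). Set P(t)/P₀ = 2: e^(0.1016t) = 2.
Solve: t = ln(2)/0.1016 ≈ 6.82 years.


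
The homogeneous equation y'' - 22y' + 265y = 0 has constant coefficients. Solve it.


Characteristic equation: r² - 22r + 265 = 0.
Discriminant is negative; roots r = 11 ± 12i (complex conjugate pair).
General solution uses e^(α x)(C₁ cos(β x) + C₂ sin(β x)): y = e^(11x)(C₁cos(12x) + C₂sin(12x)).


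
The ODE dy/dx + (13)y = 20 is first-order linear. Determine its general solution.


P(x) = 13, Q(x) = 20; integrating factor μ = e^(13x).
(μ y)' = 20e^(13x) ⇒ μ y = (20/13)e^(13x) + C.
Divide by μ: y = 20/13 + Ce^(-13x).


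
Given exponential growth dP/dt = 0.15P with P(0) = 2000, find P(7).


The ODE dP/dt = 0.15P has solution P(t) = P(0)e^(0.15t).
Substitute P(0) = 2000 and t = 7: P(7) = 2000 e^(1.05) ≈ 5715.


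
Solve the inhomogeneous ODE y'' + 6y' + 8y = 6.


Characteristic roots of r² + 6r + 8 = 0 are -4, -2.
y_h = C₁e^(-4x) + C₂e^(-2x).
Constant forcing; try y_p = A. Then 8A = 6 ⇒ A = 3/4.
General solution: y = C₁e^(-4x) + C₂e^(-2x) + 3/4.


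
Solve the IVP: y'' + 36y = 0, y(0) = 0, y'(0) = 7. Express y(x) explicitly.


Characteristic roots of r² + 36 = 0 are ±6i, so y = C₁cos(6x) + C₂sin(6x).
Apply y(0) = 0: C₁ = 0. Differentiate and apply y'(0) = 7: 6·C₂ = 7, so C₂ = 7/6.
Particular solution: y = (7/6)sin(6x).


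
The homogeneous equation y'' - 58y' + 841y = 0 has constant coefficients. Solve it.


Characteristic equation: r² - 58r + 841 = 0, i.e. (r - 29)² = 0.
Repeated root r = 29; include an x factor for the second linearly independent solution.
General solution: y = (C₁ + C₂x)e^(29x).


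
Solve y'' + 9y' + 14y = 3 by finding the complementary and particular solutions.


Characteristic roots of r² + 9r + 14 = 0 are -7, -2.
y_h = C₁e^(-7x) + C₂e^(-2x).
Constant forcing; try y_p = A. Then 14A = 3 ⇒ A = 3/14.
General solution: y = C₁e^(-7x) + C₂e^(-2x) + 3/14.


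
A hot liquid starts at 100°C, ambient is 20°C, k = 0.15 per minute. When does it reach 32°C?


From T(t) = T_a + (T₀ - T_a)e^(-kt), set T(t) = 32:
(32 - 20) / (100 - 20) = e^(-0.15t), so t = -ln(0.150)/0.15 ≈ 12.6 minutes.


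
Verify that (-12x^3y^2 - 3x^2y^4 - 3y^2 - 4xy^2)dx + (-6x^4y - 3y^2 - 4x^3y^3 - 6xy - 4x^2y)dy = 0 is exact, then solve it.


Check exactness: ∂M/∂y = -24x^3y - 12x^2y^3 - 6y - 8xy and ∂N/∂x = -24x^3y - 12x^2y^3 - 6y - 8xy; equal, so the equation is exact.
Integrate M with respect to x (treating y as constant): ∫M dx = -3x^4y^2 - x^3y^4 - 3xy^2 - 2x^2y^2 + h(y).
Differentiate w.r.t. y and set equal to N: the x-dependent terms already match, leaving h'(y) = -3y^2. Integrate: h(y) = -y^3.
So F(x,y) = -3x^4y^2 - y^3 - x^3y^4 - 3xy^2 - 2x^2y^2.
General solution: -3x^4y^2 - y^3 - x^3y^4 - 3xy^2 - 2x^2y^2 = C.


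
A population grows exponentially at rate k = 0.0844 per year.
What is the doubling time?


Exponential growth: P(t) = P₀ e^(0.0844t). Set P(t)/P₀ = 2: e^(0.0844t) = 2.
Solve: t = ln(2)/0.0844 ≈ 8.21 years.


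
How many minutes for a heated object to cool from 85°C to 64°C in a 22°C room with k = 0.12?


From T(t) = T_a + (T₀ - T_a)e^(-kt), set T(t) = 64:
(64 - 22) / (85 - 22) = e^(-0.12t), so t = -ln(0.667)/0.12 ≈ 3.4 minutes.


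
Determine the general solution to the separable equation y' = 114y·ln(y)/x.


Separate: dy/[y ln(y)] = 114 dx/x.
Substitute u = ln(y): du/u = 114 dx/x.
Integrate: ln|ln(y)| = 114ln|x| + C₀, hence ln(y) = C·x^114.


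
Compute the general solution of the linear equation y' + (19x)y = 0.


P(x) = 19x ⇒ μ = e^((19/2)x²).
Q(x) = 0 so μ y is constant: y = Ce^(-(19/2)x²).


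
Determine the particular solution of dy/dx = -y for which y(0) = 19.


General solution of y' = -y is y = Ce^(-x).
Apply y(0) = 19: C = 19.
Particular solution: y = 19e^(-x).


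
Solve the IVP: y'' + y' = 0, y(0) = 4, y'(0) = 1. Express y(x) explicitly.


Characteristic roots of r² + r = 0 are 0, -1.
General solution y = c₁ + c₂ e^(-x).
Apply y(0) = 4: c₁ + c₂ = 4. Apply y'(0) = 1: 0 c₁ - 1 c₂ = 1.
Solve: c₁ = 5, c₂ = -1.
Particular solution: y = 5 - e^(-x).


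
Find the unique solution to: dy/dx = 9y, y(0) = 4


General solution of y' = 9y is y = Ce^(9x).
Apply y(0) = 4: C = 4.
Particular solution: y = 4e^(9x).


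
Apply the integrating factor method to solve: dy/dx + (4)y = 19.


P(x) = 4, Q(x) = 19; integrating factor μ = e^(4x).
(μ y)' = 19e^(4x) ⇒ μ y = (19/4)e^(4x) + C.
Divide by μ: y = 19/4 + Ce^(-4x).


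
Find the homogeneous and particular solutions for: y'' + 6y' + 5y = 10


Characteristic roots of r² + 6r + 5 = 0 are -1, -5.
y_h = C₁e^(-x) + C₂e^(-5x).
Constant forcing; try y_p = A. Then 5A = 10 ⇒ A = 2.
General solution: y = C₁e^(-x) + C₂e^(-5x) + 2.


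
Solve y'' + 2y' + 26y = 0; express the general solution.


Characteristic equation: r² + 2r + 26 = 0.
Discriminant is negative; roots r = -1 ± 5i (complex conjugate pair).
General solution uses e^(α x)(C₁ cos(β x) + C₂ sin(β x)): y = e^(-x)(C₁cos(5x) + C₂sin(5x)).


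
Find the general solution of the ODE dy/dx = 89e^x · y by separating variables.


Separate variables: dy/y = 89e^x dx.
Integrate: ln|y| = 89e^x + C₀.
Exponentiate: y = Ce^(89e^x).


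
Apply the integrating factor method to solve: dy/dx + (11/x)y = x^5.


P(x) = 11/x ⇒ μ = x^11.
(x^11 y)' = x^16 ⇒ x^11 y = x^17/(17) + C.
Solve for y: y = (1/17)x^6 + C/x^11.


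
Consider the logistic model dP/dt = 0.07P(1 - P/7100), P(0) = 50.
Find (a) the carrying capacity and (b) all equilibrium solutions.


Logistic ODE dP/dt = 0.07P(1 - P/7100) has equilibria where dP/dt = 0, i.e. P = 0 or P = 7100.
The coefficient (1 - P/K) = 0 when P = K, identifying K = 7100 as the carrying capacity.
(a) K = 7100; (b) equilibria P = 0 and P = 7100.


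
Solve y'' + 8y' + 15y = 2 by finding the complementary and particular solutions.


Characteristic roots of r² + 8r + 15 = 0 are -5, -3.
y_h = C₁e^(-5x) + C₂e^(-3x).
Constant forcing; try y_p = A. Then 15A = 2 ⇒ A = 2/15.
General solution: y = C₁e^(-5x) + C₂e^(-3x) + 2/15.


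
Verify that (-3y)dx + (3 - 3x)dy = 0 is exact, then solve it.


Check exactness: ∂M/∂y = -3 and ∂N/∂x = -3; equal, so the equation is exact.
Integrate M with respect to x (treating y as constant): ∫M dx = -3xy + h(y).
Differentiate w.r.t. y and set equal to N: the x-dependent terms already match, leaving h'(y) = 3. Integrate: h(y) = 3y.
So F(x,y) = 3y - 3xy.
General solution: 3y - 3xy = C.


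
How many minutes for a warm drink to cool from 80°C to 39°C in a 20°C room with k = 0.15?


From T(t) = T_a + (T₀ - T_a)e^(-kt), set T(t) = 39:
(39 - 20) / (80 - 20) = e^(-0.15t), so t = -ln(0.317)/0.15 ≈ 7.7 minutes.


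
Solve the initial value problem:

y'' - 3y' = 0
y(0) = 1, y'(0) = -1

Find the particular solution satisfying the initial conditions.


Characteristic roots of r² - 3r = 0 are 3, 0.
General solution y = c₁ e^(3x) + c₂.
Apply y(0) = 1: c₁ + c₂ = 1. Apply y'(0) = -1: 3 c₁ + 0 c₂ = -1.
Solve: c₁ = -1/3, c₂ = 4/3.
Particular solution: y = -(1/3)e^(3x) + 4/3.


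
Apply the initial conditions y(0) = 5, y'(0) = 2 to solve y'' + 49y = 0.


Characteristic roots of r² + 49 = 0 are ±7i, so y = C₁cos(7x) + C₂sin(7x).
Apply y(0) = 5: C₁ = 5. Differentiate and apply y'(0) = 2: 7·C₂ = 2, so C₂ = 2/7.
Particular solution: y = 5cos(7x) + (2/7)sin(7x).


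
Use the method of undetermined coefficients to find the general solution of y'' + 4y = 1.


Homogeneous part: r² + 4 = 0 ⇒ r = ±2i, so y_h = C₁cos(2x) + C₂sin(2x).
Try constant y_p = A; plug in: 4A = 1 ⇒ A = 1/4.
General solution: y = C₁cos(2x) + C₂sin(2x) + 1/4.


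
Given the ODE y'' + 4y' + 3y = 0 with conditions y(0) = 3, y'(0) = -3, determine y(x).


Characteristic roots of r² + 4r + 3 = 0 are -1, -3.
General solution y = c₁ e^(-x) + c₂ e^(-3x).
Apply y(0) = 3: c₁ + c₂ = 3. Apply y'(0) = -3: -1 c₁ - 3 c₂ = -3.
Solve: c₁ = 3, c₂ = 0.
Particular solution: y = 3e^(-x) + 0e^(-3x).


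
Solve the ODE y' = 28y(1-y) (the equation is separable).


Separate: dy/[y(1-y)] = 28 dx.
Partial fractions: 1/[y(1-y)] = 1/y + 1/(1-y).
Integrate: ln|y/(1-y)| = 28x + C₀.
Solve for y: y = 1/(1 + Ce^(-28x)).


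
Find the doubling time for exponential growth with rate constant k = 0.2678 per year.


Exponential growth: P(t) = P₀ e^(0.2678t). Set P(t)/P₀ = 2: e^(0.2678t) = 2.
Solve: t = ln(2)/0.2678 ≈ 2.59 years.


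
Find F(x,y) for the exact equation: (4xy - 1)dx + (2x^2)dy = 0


Check exactness: ∂M/∂y = 4x and ∂N/∂x = 4x; equal, so the equation is exact.
Integrate M with respect to x (treating y as constant): ∫M dx = 2x^2y - x + h(y).
Differentiate w.r.t. y and set equal to N: all terms match, so h'(y) = 0 and h is a constant absorbed into C.
General solution: 2x^2y - x = C.


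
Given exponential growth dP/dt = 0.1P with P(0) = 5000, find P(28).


The ODE dP/dt = 0.1P has solution P(t) = P(0)e^(0.1t).
Substitute P(0) = 5000 and t = 28: P(28) = 5000 e^(2.80) ≈ 82223.


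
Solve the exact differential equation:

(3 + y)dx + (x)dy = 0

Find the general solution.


Check exactness: ∂M/∂y = 1 and ∂N/∂x = 1; equal, so the equation is exact.
Integrate M with respect to x (treating y as constant): ∫M dx = 3x + xy + h(y).
Differentiate w.r.t. y and set equal to N: all terms match, so h'(y) = 0 and h is a constant absorbed into C.
General solution: 3x + xy = C.


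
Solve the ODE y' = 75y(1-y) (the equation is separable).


Separate: dy/[y(1-y)] = 75 dx.
Partial fractions: 1/[y(1-y)] = 1/y + 1/(1-y).
Integrate: ln|y/(1-y)| = 75x + C₀.
Solve for y: y = 1/(1 + Ce^(-75x)).


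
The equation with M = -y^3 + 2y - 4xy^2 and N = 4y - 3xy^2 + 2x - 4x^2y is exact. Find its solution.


Check exactness: ∂M/∂y = -3y^2 + 2 - 8xy and ∂N/∂x = -3y^2 + 2 - 8xy; equal, so the equation is exact.
Integrate M with respect to x (treating y as constant): ∫M dx = -xy^3 + 2xy - 2x^2y^2 + h(y).
Differentiate w.r.t. y and set equal to N: the x-dependent terms already match, leaving h'(y) = 4y. Integrate: h(y) = 2y^2.
So F(x,y) = 2y^2 - xy^3 + 2xy - 2x^2y^2.
General solution: 2y^2 - xy^3 + 2xy - 2x^2y^2 = C.


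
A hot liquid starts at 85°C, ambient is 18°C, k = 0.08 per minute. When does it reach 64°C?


From T(t) = T_a + (T₀ - T_a)e^(-kt), set T(t) = 64:
(64 - 18) / (85 - 18) = e^(-0.08t), so t = -ln(0.687)/0.08 ≈ 4.7 minutes.


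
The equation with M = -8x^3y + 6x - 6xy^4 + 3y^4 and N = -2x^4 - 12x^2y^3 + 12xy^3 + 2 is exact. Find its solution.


Check exactness: ∂M/∂y = -8x^3 - 24xy^3 + 12y^3 and ∂N/∂x = -8x^3 - 24xy^3 + 12y^3; equal, so the equation is exact.
Integrate M with respect to x (treating y as constant): ∫M dx = -2x^4y + 3x^2 - 3x^2y^4 + 3xy^4 + h(y).
Differentiate w.r.t. y and set equal to N: the x-dependent terms already match, leaving h'(y) = 2. Integrate: h(y) = 2y.
So F(x,y) = -2x^4y + 3x^2 - 3x^2y^4 + 3xy^4 + 2y.
General solution: -2x^4y + 3x^2 - 3x^2y^4 + 3xy^4 + 2y = C.


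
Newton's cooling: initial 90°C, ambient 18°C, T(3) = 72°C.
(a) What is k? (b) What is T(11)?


Newton's law: T(t) = T_a + (T₀ - T_a)e^(-kt).
(a) Use T(3) = 72: (72 - 18)/(90 - 18) = e^(-k·3), so k = -ln(0.750)/3 ≈ 0.0959.
(b) Apply k to t = 11: T(11) = 18 + (72)e^(-1.055) ≈ 43.1°C.


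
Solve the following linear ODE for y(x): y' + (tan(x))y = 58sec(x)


P(x) = tan(x) ⇒ μ = e^(∫tan(x)dx) = sec(x).
(sec(x) y)' = 58sec²(x) ⇒ sec(x) y = 58tan(x) + C.
Multiply by cos(x): y = 58sin(x) + C·cos(x).


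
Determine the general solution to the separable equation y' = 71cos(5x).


g(y) = 1, so integrate directly: y = ∫ 71cos(5x) dx = (71/5)sin(5x) + C.


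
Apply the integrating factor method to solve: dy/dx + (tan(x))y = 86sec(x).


P(x) = tan(x) ⇒ μ = e^(∫tan(x)dx) = sec(x).
(sec(x) y)' = 86sec²(x) ⇒ sec(x) y = 86tan(x) + C.
Multiply by cos(x): y = 86sin(x) + C·cos(x).


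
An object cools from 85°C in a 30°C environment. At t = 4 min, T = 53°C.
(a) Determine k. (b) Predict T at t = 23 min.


Newton's law: T(t) = T_a + (T₀ - T_a)e^(-kt).
(a) Use T(4) = 53: (53 - 30)/(85 - 30) = e^(-k·4), so k = -ln(0.418)/4 ≈ 0.2180.
(b) Apply k to t = 23: T(23) = 30 + (55)e^(-5.013) ≈ 30.4°C.


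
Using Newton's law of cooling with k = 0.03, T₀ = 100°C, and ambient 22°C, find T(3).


Newton's law: dT/dt = -k(T - T_a) has solution T(t) = T_a + (T₀ - T_a)e^(-kt).
Plug in T_a = 22, T₀ = 100, k = 0.03, t = 3: T(3) = 22 + (78)e^(-0.09) ≈ 93.3°C.


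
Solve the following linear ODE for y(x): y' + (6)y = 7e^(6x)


P(x) = 6 ⇒ μ = e^(6x).
(μ y)' = 7e^(12x) ⇒ μ y = (7/12)e^(12x) + C.
Divide by μ: y = (7/12)e^(6x) + Ce^(-6x).


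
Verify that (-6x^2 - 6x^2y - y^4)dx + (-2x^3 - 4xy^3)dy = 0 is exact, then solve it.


Check exactness: ∂M/∂y = -6x^2 - 4y^3 and ∂N/∂x = -6x^2 - 4y^3; equal, so the equation is exact.
Integrate M with respect to x (treating y as constant): ∫M dx = -2x^3 - 2x^3y - xy^4 + h(y).
Differentiate w.r.t. y and set equal to N: all terms match, so h'(y) = 0 and h is a constant absorbed into C.
General solution: -2x^3 - 2x^3y - xy^4 = C.


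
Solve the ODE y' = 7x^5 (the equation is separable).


Integrate both sides with respect to x: y = ∫ 7x^5 dx = (7/6)x^6 + C.


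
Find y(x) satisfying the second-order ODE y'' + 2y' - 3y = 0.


Characteristic equation: r² + 2r - 3 = 0.
Factor: (r - 1)(r + 3) = 0 ⇒ r = 1, -3 (distinct real).
General solution: y = C₁e^(x) + C₂e^(-3x).


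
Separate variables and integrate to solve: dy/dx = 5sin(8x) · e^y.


Separate: e^(-y) dy = 5sin(8x) dx.
Integrate: -e^(-y) = -(5/8)cos(8x) + C₀.
Rearrange: e^(-y) = (5/8)cos(8x) + C.


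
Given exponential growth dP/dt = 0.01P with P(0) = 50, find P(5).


The ODE dP/dt = 0.01P has solution P(t) = P(0)e^(0.01t).
Substitute P(0) = 50 and t = 5: P(5) = 50 e^(0.05) ≈ 53.


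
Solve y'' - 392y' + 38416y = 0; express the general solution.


Characteristic equation: r² - 392r + 38416 = 0, i.e. (r - 196)² = 0.
Repeated root r = 196; include an x factor for the second linearly independent solution.
General solution: y = (C₁ + C₂x)e^(196x).


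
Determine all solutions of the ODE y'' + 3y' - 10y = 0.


Characteristic equation: r² + 3r - 10 = 0.
Factor: (r + 5)(r - 2) = 0 ⇒ r = -5, 2 (distinct real).
General solution: y = C₁e^(-5x) + C₂e^(2x).


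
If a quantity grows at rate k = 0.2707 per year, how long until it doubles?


Exponential growth: P(t) = P₀ e^(0.2707t). Set P(t)/P₀ = 2: e^(0.2707t) = 2.
Solve: t = ln(2)/0.2707 ≈ 2.56 years.


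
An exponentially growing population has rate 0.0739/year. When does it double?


Exponential growth: P(t) = P₀ e^(0.0739t). Set P(t)/P₀ = 2: e^(0.0739t) = 2.
Solve: t = ln(2)/0.0739 ≈ 9.38 years.


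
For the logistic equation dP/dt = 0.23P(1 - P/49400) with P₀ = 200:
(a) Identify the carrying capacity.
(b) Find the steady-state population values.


Logistic ODE dP/dt = 0.23P(1 - P/49400) has equilibria where dP/dt = 0, i.e. P = 0 or P = 49400.
The coefficient (1 - P/K) = 0 when P = K, identifying K = 49400 as the carrying capacity.
(a) K = 49400; (b) equilibria P = 0 and P = 49400.


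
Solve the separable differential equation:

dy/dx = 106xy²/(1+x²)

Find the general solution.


Separate: dy/y² = 106x/(1+x²) dx.
Integrate LHS: ∫ dy/y² = -1/y.
Integrate RHS via u = 1+x²: 53ln(1+x²) + C.
Result: -1/y = 53ln(1+x²) + C.


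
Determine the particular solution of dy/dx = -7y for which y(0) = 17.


General solution of y' = -7y is y = Ce^(-7x).
Apply y(0) = 17: C = 17.
Particular solution: y = 17e^(-7x).


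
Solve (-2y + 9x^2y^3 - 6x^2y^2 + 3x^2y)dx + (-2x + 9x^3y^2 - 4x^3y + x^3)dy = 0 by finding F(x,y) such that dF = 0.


Check exactness: ∂M/∂y = -2 + 27x^2y^2 - 12x^2y + 3x^2 and ∂N/∂x = -2 + 27x^2y^2 - 12x^2y + 3x^2; equal, so the equation is exact.
Integrate M with respect to x (treating y as constant): ∫M dx = -2xy + 3x^3y^3 - 2x^3y^2 + x^3y + h(y).
Differentiate w.r.t. y and set equal to N: all terms match, so h'(y) = 0 and h is a constant absorbed into C.
General solution: -2xy + 3x^3y^3 - 2x^3y^2 + x^3y = C.


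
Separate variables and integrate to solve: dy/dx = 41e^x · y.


Separate variables: dy/y = 41e^x dx.
Integrate: ln|y| = 41e^x + C₀.
Exponentiate: y = Ce^(41e^x).


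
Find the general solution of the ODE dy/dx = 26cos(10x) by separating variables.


g(y) = 1, so integrate directly: y = ∫ 26cos(10x) dx = (13/5)sin(10x) + C.


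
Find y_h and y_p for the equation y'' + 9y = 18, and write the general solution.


Homogeneous part: r² + 9 = 0 ⇒ r = ±3i, so y_h = C₁cos(3x) + C₂sin(3x).
Try constant y_p = A; plug in: 9A = 18 ⇒ A = 2.
General solution: y = C₁cos(3x) + C₂sin(3x) + 2.


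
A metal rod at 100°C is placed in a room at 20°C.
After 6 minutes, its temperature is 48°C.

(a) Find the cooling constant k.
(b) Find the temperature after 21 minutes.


Newton's law: T(t) = T_a + (T₀ - T_a)e^(-kt).
(a) Use T(6) = 48: (48 - 20)/(100 - 20) = e^(-k·6), so k = -ln(0.350)/6 ≈ 0.1750.
(b) Apply k to t = 21: T(21) = 20 + (80)e^(-3.674) ≈ 22.0°C.


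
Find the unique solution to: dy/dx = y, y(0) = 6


General solution of y' = y is y = Ce^(x).
Apply y(0) = 6: C = 6.
Particular solution: y = 6e^(x).


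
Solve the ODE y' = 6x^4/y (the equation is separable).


Separate variables: y dy = 6x^4 dx.
Integrate both sides: y²/2 = (6/5)x^5 + C₀.
Multiply by 2: y² = (12/5)x^5 + C.


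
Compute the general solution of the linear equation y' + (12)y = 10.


P(x) = 12, Q(x) = 10; integrating factor μ = e^(12x).
(μ y)' = 10e^(12x) ⇒ μ y = (5/6)e^(12x) + C.
Divide by μ: y = 5/6 + Ce^(-12x).


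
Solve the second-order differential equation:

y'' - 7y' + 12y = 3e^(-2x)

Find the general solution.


Characteristic roots of r² - 7r + 12 = 0 are 3, 4.
y_h = C₁e^(3x) + C₂e^(4x).
Forcing exponent -2 is not a characteristic root; try y_p = Ae^(-2x).
Substitute: A·(4 + (-7)·-2 + (12)) = A·30 = 3, so A = 1/10.
General solution: y = C₁e^(3x) + C₂e^(4x) + (1/10)e^(-2x).


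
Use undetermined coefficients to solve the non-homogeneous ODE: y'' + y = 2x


Homogeneous: r² + 1 = 0 ⇒ r = ±1i, y_h = C₁cos(x) + C₂sin(x).
Polynomial forcing; try y_p = Ax + B. Then y_p'' + 1 y_p = 1(Ax + B) = 2x, so B = 0 and A = 2.
General solution: y = C₁cos(x) + C₂sin(x) + 2x.


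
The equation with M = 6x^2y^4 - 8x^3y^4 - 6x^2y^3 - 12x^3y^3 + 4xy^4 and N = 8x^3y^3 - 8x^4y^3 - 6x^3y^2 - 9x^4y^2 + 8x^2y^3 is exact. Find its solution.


Check exactness: ∂M/∂y = 24x^2y^3 - 32x^3y^3 - 18x^2y^2 - 36x^3y^2 + 16xy^3 and ∂N/∂x = 24x^2y^3 - 32x^3y^3 - 18x^2y^2 - 36x^3y^2 + 16xy^3; equal, so the equation is exact.
Integrate M with respect to x (treating y as constant): ∫M dx = 2x^3y^4 - 2x^4y^4 - 2x^3y^3 - 3x^4y^3 + 2x^2y^4 + h(y).
Differentiate w.r.t. y and set equal to N: all terms match, so h'(y) = 0 and h is a constant absorbed into C.
General solution: 2x^3y^4 - 2x^4y^4 - 2x^3y^3 - 3x^4y^3 + 2x^2y^4 = C.


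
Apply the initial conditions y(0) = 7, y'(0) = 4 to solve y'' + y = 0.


Characteristic roots of r² + 1 = 0 are ±1i, so y = C₁cos(x) + C₂sin(x).
Apply y(0) = 7: C₁ = 7. Differentiate and apply y'(0) = 4: 1·C₂ = 4, so C₂ = 4.
Particular solution: y = 7cos(x) + 4sin(x).


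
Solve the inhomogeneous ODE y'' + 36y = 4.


Homogeneous part: r² + 36 = 0 ⇒ r = ±6i, so y_h = C₁cos(6x) + C₂sin(6x).
Try constant y_p = A; plug in: 36A = 4 ⇒ A = 1/9.
General solution: y = C₁cos(6x) + C₂sin(6x) + 1/9.


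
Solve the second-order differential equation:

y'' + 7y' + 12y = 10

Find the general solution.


Characteristic roots of r² + 7r + 12 = 0 are -4, -3.
y_h = C₁e^(-4x) + C₂e^(-3x).
Constant forcing; try y_p = A. Then 12A = 10 ⇒ A = 5/6.
General solution: y = C₁e^(-4x) + C₂e^(-3x) + 5/6.


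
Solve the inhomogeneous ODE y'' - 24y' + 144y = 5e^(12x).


Characteristic polynomial (r - 12)² = 0; repeated root r = 12.
y_h = (C₁ + C₂x)e^(12x). Forcing matches the repeated root (resonance), so try y_p = Ax² e^(12x).
Substitute and solve for A: 2A = 5, so A = 5/2.
General solution: y = (C₁ + C₂x + (5/2)x²)e^(12x).


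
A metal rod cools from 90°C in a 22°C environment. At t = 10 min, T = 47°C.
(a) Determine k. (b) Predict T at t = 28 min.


Newton's law: T(t) = T_a + (T₀ - T_a)e^(-kt).
(a) Use T(10) = 47: (47 - 22)/(90 - 22) = e^(-k·10), so k = -ln(0.368)/10 ≈ 0.1001.
(b) Apply k to t = 28: T(28) = 22 + (68)e^(-2.802) ≈ 26.1°C.


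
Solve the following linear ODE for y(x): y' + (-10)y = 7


P(x) = -10 ⇒ μ = e^(-10x).
(μ y)' = 7e^(-10x) ⇒ μ y = -(7/10)e^(-10x) + C.
Divide by μ: y = -7/10 + Ce^(10x).


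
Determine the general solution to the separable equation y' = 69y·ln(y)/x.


Separate: dy/[y ln(y)] = 69 dx/x.
Substitute u = ln(y): du/u = 69 dx/x.
Integrate: ln|ln(y)| = 69ln|x| + C₀, hence ln(y) = C·x^69.


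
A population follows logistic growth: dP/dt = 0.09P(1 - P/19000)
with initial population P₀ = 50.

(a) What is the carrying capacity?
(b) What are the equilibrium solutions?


Logistic ODE dP/dt = 0.09P(1 - P/19000) has equilibria where dP/dt = 0, i.e. P = 0 or P = 19000.
The coefficient (1 - P/K) = 0 when P = K, identifying K = 19000 as the carrying capacity.
(a) K = 19000; (b) equilibria P = 0 and P = 19000.


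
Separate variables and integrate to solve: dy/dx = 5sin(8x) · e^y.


Separate: e^(-y) dy = 5sin(8x) dx.
Integrate: -e^(-y) = -(5/8)cos(8x) + C₀.
Rearrange: e^(-y) = (5/8)cos(8x) + C.


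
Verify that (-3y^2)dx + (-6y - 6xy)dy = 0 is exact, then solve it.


Check exactness: ∂M/∂y = -6y and ∂N/∂x = -6y; equal, so the equation is exact.
Integrate M with respect to x (treating y as constant): ∫M dx = -3xy^2 + h(y).
Differentiate w.r.t. y and set equal to N: the x-dependent terms already match, leaving h'(y) = -6y. Integrate: h(y) = -3y^2.
So F(x,y) = -3y^2 - 3xy^2.
General solution: -3y^2 - 3xy^2 = C.


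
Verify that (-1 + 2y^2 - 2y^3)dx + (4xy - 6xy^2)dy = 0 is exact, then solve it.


Check exactness: ∂M/∂y = 4y - 6y^2 and ∂N/∂x = 4y - 6y^2; equal, so the equation is exact.
Integrate M with respect to x (treating y as constant): ∫M dx = -x + 2xy^2 - 2xy^3 + h(y).
Differentiate w.r.t. y and set equal to N: all terms match, so h'(y) = 0 and h is a constant absorbed into C.
General solution: -x + 2xy^2 - 2xy^3 = C.


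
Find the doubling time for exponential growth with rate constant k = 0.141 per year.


Exponential growth: P(t) = P₀ e^(0.141t). Set P(t)/P₀ = 2: e^(0.141t) = 2.
Solve: t = ln(2)/0.141 ≈ 4.92 years.


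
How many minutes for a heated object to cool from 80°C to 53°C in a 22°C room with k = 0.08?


From T(t) = T_a + (T₀ - T_a)e^(-kt), set T(t) = 53:
(53 - 22) / (80 - 22) = e^(-0.08t), so t = -ln(0.534)/0.08 ≈ 7.8 minutes.


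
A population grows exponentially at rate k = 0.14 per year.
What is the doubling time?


Exponential growth: P(t) = P₀ e^(0.14t). Set P(t)/P₀ = 2: e^(0.14t) = 2.
Solve: t = ln(2)/0.14 ≈ 4.95 years.


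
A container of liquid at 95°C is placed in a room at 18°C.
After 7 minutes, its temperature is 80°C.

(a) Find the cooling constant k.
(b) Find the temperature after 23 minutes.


Newton's law: T(t) = T_a + (T₀ - T_a)e^(-kt).
(a) Use T(7) = 80: (80 - 18)/(95 - 18) = e^(-k·7), so k = -ln(0.805)/7 ≈ 0.0310.
(b) Apply k to t = 23: T(23) = 18 + (77)e^(-0.712) ≈ 55.8°C.


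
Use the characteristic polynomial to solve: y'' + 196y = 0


Characteristic equation: r² + 196 = 0.
Discriminant is negative; roots r = 0 ± 14i (complex conjugate pair).
General solution uses e^(α x)(C₁ cos(β x) + C₂ sin(β x)): y = C₁cos(14x) + C₂sin(14x).


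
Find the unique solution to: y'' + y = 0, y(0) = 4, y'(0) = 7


Characteristic roots of r² + 1 = 0 are ±1i, so y = C₁cos(x) + C₂sin(x).
Apply y(0) = 4: C₁ = 4. Differentiate and apply y'(0) = 7: 1·C₂ = 7, so C₂ = 7.
Particular solution: y = 4cos(x) + 7sin(x).


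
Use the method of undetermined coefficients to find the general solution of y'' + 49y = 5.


Homogeneous part: r² + 49 = 0 ⇒ r = ±7i, so y_h = C₁cos(7x) + C₂sin(7x).
Try constant y_p = A; plug in: 49A = 5 ⇒ A = 5/49.
General solution: y = C₁cos(7x) + C₂sin(7x) + 5/49.


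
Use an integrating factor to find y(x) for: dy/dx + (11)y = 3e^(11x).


P(x) = 11 ⇒ μ = e^(11x).
(μ y)' = 3e^(22x) ⇒ μ y = (3/22)e^(22x) + C.
Divide by μ: y = (3/22)e^(11x) + Ce^(-11x).


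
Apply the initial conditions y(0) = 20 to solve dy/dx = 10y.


General solution of y' = 10y is y = Ce^(10x).
Apply y(0) = 20: C = 20.
Particular solution: y = 20e^(10x).


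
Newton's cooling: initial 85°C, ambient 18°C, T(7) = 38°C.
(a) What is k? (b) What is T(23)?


Newton's law: T(t) = T_a + (T₀ - T_a)e^(-kt).
(a) Use T(7) = 38: (38 - 18)/(85 - 18) = e^(-k·7), so k = -ln(0.299)/7 ≈ 0.1727.
(b) Apply k to t = 23: T(23) = 18 + (67)e^(-3.972) ≈ 19.3°C.


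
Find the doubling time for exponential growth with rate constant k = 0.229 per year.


Exponential growth: P(t) = P₀ e^(0.229t). Set P(t)/P₀ = 2: e^(0.229t) = 2.
Solve: t = ln(2)/0.229 ≈ 3.03 years.


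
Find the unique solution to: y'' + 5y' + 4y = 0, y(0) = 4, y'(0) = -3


Characteristic roots of r² + 5r + 4 = 0 are -1, -4.
General solution y = c₁ e^(-x) + c₂ e^(-4x).
Apply y(0) = 4: c₁ + c₂ = 4. Apply y'(0) = -3: -1 c₁ - 4 c₂ = -3.
Solve: c₁ = 13/3, c₂ = -1/3.
Particular solution: y = (13/3)e^(-x) - (1/3)e^(-4x).


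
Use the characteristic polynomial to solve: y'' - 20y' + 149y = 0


Characteristic equation: r² - 20r + 149 = 0.
Discriminant is negative; roots r = 10 ± 7i (complex conjugate pair).
General solution uses e^(α x)(C₁ cos(β x) + C₂ sin(β x)): y = e^(10x)(C₁cos(7x) + C₂sin(7x)).


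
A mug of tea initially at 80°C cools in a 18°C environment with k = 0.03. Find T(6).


Newton's law: dT/dt = -k(T - T_a) has solution T(t) = T_a + (T₀ - T_a)e^(-kt).
Plug in T_a = 18, T₀ = 80, k = 0.03, t = 6: T(6) = 18 + (62)e^(-0.18) ≈ 69.8°C.


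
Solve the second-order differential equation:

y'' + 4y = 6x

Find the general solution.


Homogeneous: r² + 4 = 0 ⇒ r = ±2i, y_h = C₁cos(2x) + C₂sin(2x).
Polynomial forcing; try y_p = Ax + B. Then y_p'' + 4 y_p = 4(Ax + B) = 6x, so B = 0 and A = 3/2.
General solution: y = C₁cos(2x) + C₂sin(2x) + (3/2)x.


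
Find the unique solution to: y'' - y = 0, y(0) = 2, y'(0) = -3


Characteristic roots of r² - 1 = 0 are 1, -1.
General solution y = c₁ e^(x) + c₂ e^(-x).
Apply y(0) = 2: c₁ + c₂ = 2. Apply y'(0) = -3: 1 c₁ - 1 c₂ = -3.
Solve: c₁ = -1/2, c₂ = 5/2.
Particular solution: y = -(1/2)e^(x) + (5/2)e^(-x).


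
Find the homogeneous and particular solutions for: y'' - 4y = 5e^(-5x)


Characteristic roots of r² - 4 = 0 are 2, -2.
y_h = C₁e^(2x) + C₂e^(-2x).
Forcing exponent -5 is not a characteristic root; try y_p = Ae^(-5x).
Substitute: A·(25 + (0)·-5 + (-4)) = A·21 = 5, so A = 5/21.
General solution: y = C₁e^(2x) + C₂e^(-2x) + (5/21)e^(-5x).


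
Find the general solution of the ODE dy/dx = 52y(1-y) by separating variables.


Separate: dy/[y(1-y)] = 52 dx.
Partial fractions: 1/[y(1-y)] = 1/y + 1/(1-y).
Integrate: ln|y/(1-y)| = 52x + C₀.
Solve for y: y = 1/(1 + Ce^(-52x)).


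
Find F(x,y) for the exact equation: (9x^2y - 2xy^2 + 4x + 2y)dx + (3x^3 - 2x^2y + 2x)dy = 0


Check exactness: ∂M/∂y = 9x^2 - 4xy + 2 and ∂N/∂x = 9x^2 - 4xy + 2; equal, so the equation is exact.
Integrate M with respect to x (treating y as constant): ∫M dx = 3x^3y - x^2y^2 + 2x^2 + 2xy + h(y).
Differentiate w.r.t. y and set equal to N: all terms match, so h'(y) = 0 and h is a constant absorbed into C.
General solution: 3x^3y - x^2y^2 + 2x^2 + 2xy = C.


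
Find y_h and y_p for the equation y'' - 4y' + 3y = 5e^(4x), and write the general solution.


Characteristic roots of r² - 4r + 3 = 0 are 1, 3.
y_h = C₁e^(x) + C₂e^(3x).
Forcing exponent 4 is not a characteristic root; try y_p = Ae^(4x).
Substitute: A·(16 + (-4)·4 + (3)) = A·3 = 5, so A = 5/3.
General solution: y = C₁e^(x) + C₂e^(3x) + (5/3)e^(4x).


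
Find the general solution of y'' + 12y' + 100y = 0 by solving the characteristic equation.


Characteristic equation: r² + 12r + 100 = 0.
Discriminant is negative; roots r = -6 ± 8i (complex conjugate pair).
General solution uses e^(α x)(C₁ cos(β x) + C₂ sin(β x)): y = e^(-6x)(C₁cos(8x) + C₂sin(8x)).


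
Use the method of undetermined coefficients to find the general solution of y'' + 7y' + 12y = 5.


Characteristic roots of r² + 7r + 12 = 0 are -4, -3.
y_h = C₁e^(-4x) + C₂e^(-3x).
Constant forcing; try y_p = A. Then 12A = 5 ⇒ A = 5/12.
General solution: y = C₁e^(-4x) + C₂e^(-3x) + 5/12.
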